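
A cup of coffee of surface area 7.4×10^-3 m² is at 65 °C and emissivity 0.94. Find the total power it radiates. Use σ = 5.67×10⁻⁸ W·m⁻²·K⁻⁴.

P ≈ 5.15 W

65 °C = 338 K.
P = εσAT⁴ = 0.94 × 5.67×10⁻⁸ × 7.40×10^-3 × (338)⁴ = 0.94 × 5.67×10⁻⁸ × 7.40×10^-3 × 1.31×10^10.
P = 5.15 W.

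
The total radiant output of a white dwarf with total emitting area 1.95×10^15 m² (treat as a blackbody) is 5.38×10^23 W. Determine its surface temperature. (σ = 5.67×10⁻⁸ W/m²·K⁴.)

From P = σAT⁴, T = (P / σA)^(1/4) = (5.38×10^23 / (5.67×10⁻⁸ × 1.95×10^15))^(1/4).
T = (4.87×10^15)^(1/4) = 8350 K.

T ≈ 8350 K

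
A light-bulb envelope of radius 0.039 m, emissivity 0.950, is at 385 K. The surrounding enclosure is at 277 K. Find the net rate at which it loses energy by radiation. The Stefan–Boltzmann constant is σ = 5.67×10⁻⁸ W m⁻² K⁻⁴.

Q ≈ 16.6 W

A = 4πr² = 4π × (0.039)² = 0.0191 m².
Q = εσA(T⁴ − T_s⁴). T⁴ − T_s⁴ = (385)⁴ − (277)⁴ = 2.20×10^10 − 5.89×10^9 = 1.61×10^10 K⁴.
Q = 0.950 × 5.67×10⁻⁸ × 0.0191 × 1.61×10^10 = 16.6 W.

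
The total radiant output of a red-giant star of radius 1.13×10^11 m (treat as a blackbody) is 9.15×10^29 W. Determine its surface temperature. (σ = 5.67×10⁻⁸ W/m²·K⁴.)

T ≈ 3170 K

A = 4πr² = 4π × (1.13×10^11)² = 1.60×10^23 m².
From P = σAT⁴, T = (P / σA)^(1/4) = (9.15×10^29 / (5.67×10⁻⁸ × 1.60×10^23))^(1/4).
T = (1.01×10^14)^(1/4) = 3170 K.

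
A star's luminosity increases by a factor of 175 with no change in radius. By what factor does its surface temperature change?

factor ≈ 3.64

P ∝ T⁴ ⇒ T ∝ P^(1/4), so T scales by (175)^(1/4) = 3.64.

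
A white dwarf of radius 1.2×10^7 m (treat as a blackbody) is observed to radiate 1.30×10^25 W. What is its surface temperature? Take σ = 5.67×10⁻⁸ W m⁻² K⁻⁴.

T ≈ 18900 K

A = 4πr² = 4π × (1.2×10^7)² = 1.81×10^15 m².
From P = σAT⁴, T = (P / σA)^(1/4) = (1.30×10^25 / (5.67×10⁻⁸ × 1.81×10^15))^(1/4).
T = (1.27×10^17)^(1/4) = 18900 K.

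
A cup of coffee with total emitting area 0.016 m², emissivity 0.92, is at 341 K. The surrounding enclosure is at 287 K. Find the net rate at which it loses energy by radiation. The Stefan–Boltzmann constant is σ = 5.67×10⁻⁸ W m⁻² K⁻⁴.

Q = εσA(T⁴ − T_s⁴). T⁴ − T_s⁴ = (341)⁴ − (287)⁴ = 1.35×10^10 − 6.78×10^9 = 6.74×10^9 K⁴.
Q = 0.92 × 5.67×10⁻⁸ × 0.0160 × 6.74×10^9 = 5.62 W.

Q ≈ 5.62 W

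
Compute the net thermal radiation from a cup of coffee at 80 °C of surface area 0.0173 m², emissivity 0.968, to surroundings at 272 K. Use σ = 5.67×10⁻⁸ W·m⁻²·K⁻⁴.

Q ≈ 9.55 W

Convert: 80 °C = 353 K.
Q = εσA(T⁴ − T_s⁴). T⁴ − T_s⁴ = (353)⁴ − (272)⁴ = 1.55×10^10 − 5.47×10^9 = 1.01×10^10 K⁴.
Q = 0.968 × 5.67×10⁻⁸ × 0.0173 × 1.01×10^10 = 9.55 W.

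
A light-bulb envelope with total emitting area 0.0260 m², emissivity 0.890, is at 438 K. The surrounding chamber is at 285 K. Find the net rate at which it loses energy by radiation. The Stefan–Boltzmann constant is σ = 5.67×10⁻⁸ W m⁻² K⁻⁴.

Q ≈ 39.6 W

Q = εσA(T⁴ − T_s⁴). T⁴ − T_s⁴ = (438)⁴ − (285)⁴ = 3.68×10^10 − 6.60×10^9 = 3.02×10^10 K⁴.
Q = 0.890 × 5.67×10⁻⁸ × 0.0260 × 3.02×10^10 = 39.6 W.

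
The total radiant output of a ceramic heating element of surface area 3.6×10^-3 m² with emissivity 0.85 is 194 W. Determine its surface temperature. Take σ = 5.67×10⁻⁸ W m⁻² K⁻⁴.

From P = εσAT⁴, T = (P / εσA)^(1/4) = (194 / (0.85 × 5.67×10⁻⁸ × 3.60×10^-3))^(1/4).
T = (1.12×10^12)^(1/4) = 1030 K.

T ≈ 1030 K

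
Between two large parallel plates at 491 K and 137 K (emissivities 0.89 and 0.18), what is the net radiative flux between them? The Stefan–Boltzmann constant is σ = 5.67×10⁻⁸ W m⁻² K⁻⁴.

q ≈ 577 W/m²

For two large parallel gray plates, q = σ(T₁⁴ − T₂⁴) / (1/ε₁ + 1/ε₂ − 1).
1/ε₁ + 1/ε₂ − 1 = 1/0.89 + 1/0.18 − 1 = 5.679.
T₁⁴ − T₂⁴ = 5.81×10^10 − 3.52×10^8 = 5.78×10^10 K⁴.
q = 5.67×10⁻⁸ × 5.78×10^10 / 5.679 = 577 W/m².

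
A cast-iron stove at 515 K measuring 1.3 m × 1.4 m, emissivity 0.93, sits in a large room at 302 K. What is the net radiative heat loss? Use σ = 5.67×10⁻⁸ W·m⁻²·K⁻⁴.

A = 1.3 × 1.4 = 1.82 m².
Q = εσA(T⁴ − T_s⁴). T⁴ − T_s⁴ = (515)⁴ − (302)⁴ = 7.03×10^10 − 8.32×10^9 = 6.20×10^10 K⁴.
Q = 0.93 × 5.67×10⁻⁸ × 1.82 × 6.20×10^10 = 5950 W.

Q ≈ 5950 W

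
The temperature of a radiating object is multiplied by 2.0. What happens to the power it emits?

P ∝ T⁴, so the power scales as (2.0)⁴ = 16.0.

factor ≈ 16.0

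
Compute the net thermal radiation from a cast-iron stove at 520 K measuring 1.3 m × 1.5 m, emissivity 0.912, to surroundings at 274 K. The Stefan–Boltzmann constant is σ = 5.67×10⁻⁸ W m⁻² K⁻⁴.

Q ≈ 6800 W

A = 1.3 × 1.5 = 1.95 m².
Q = εσA(T⁴ − T_s⁴). T⁴ − T_s⁴ = (520)⁴ − (274)⁴ = 7.31×10^10 − 5.64×10^9 = 6.75×10^10 K⁴.
Q = 0.912 × 5.67×10⁻⁸ × 1.95 × 6.75×10^10 = 6800 W.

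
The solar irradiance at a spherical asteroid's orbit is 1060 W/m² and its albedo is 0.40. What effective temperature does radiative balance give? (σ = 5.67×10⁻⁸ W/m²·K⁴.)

T ≈ 230 K

Power absorbed = (1−a)S·πR²; power emitted = 4πR²σT⁴. Equating and cancelling πR²:
T = ((1−a)S / 4σ)^(1/4) = (636 / (4 × 5.67×10⁻⁸))^(1/4) = (2.80×10^9)^(1/4).
T = 230 K.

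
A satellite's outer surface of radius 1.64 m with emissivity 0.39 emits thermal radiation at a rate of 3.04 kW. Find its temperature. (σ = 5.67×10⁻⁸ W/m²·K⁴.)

T ≈ 253 K

A = 4πr² = 4π × (1.64)² = 33.8 m².
From P = εσAT⁴, T = (P / εσA)^(1/4) = (3040 / (0.39 × 5.67×10⁻⁸ × 33.8))^(1/4).
T = (4.07×10^9)^(1/4) = 253 K.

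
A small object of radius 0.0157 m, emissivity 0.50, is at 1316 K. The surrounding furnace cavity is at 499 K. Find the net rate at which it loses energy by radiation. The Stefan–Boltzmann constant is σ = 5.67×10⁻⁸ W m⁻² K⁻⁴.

Q ≈ 258 W

A = 4πr² = 4π × (0.0157)² = 3.10×10^-3 m².
Q = εσA(T⁴ − T_s⁴). T⁴ − T_s⁴ = (1316)⁴ − (499)⁴ = 3.00×10^12 − 6.20×10^10 = 2.94×10^12 K⁴.
Q = 0.50 × 5.67×10⁻⁸ × 3.10×10^-3 × 2.94×10^12 = 258 W.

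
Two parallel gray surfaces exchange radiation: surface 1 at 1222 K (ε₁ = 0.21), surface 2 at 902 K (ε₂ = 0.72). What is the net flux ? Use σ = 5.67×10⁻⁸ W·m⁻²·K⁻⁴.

For two large parallel gray plates, q = σ(T₁⁴ − T₂⁴) / (1/ε₁ + 1/ε₂ − 1).
1/ε₁ + 1/ε₂ − 1 = 1/0.21 + 1/0.72 − 1 = 5.151.
T₁⁴ − T₂⁴ = 2.23×10^12 − 6.62×10^11 = 1.57×10^12 K⁴.
q = 5.67×10⁻⁸ × 1.57×10^12 / 5.151 = 17300 W/m².

q ≈ 17300 W/m²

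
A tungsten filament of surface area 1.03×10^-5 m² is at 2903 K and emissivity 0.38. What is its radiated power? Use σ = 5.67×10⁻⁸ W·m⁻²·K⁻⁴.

P ≈ 15.8 W

P = εσAT⁴ = 0.38 × 5.67×10⁻⁸ × 1.03×10^-5 × (2903)⁴ = 0.38 × 5.67×10⁻⁸ × 1.03×10^-5 × 7.10×10^13.
P = 15.8 W.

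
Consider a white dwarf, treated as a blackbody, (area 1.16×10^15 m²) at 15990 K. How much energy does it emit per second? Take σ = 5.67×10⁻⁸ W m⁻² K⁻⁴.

P ≈ 4.30×10^24 W

P = σAT⁴ = 5.67×10⁻⁸ × 1.16×10^15 × (15990)⁴ = 5.67×10⁻⁸ × 1.16×10^15 × 6.54×10^16.
P = 4.30×10^24 W.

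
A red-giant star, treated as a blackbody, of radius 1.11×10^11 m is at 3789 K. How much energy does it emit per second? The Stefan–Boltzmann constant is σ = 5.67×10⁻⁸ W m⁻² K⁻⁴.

P ≈ 1.81×10^30 W

A = 4πr² = 4π × (1.11×10^11)² = 1.55×10^23 m².
P = σAT⁴ = 5.67×10⁻⁸ × 1.55×10^23 × (3789)⁴ = 5.67×10⁻⁸ × 1.55×10^23 × 2.06×10^14.
P = 1.81×10^30 W.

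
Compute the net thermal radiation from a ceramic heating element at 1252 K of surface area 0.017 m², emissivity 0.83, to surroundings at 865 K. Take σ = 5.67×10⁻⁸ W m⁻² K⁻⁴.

Q = εσA(T⁴ − T_s⁴). T⁴ − T_s⁴ = (1252)⁴ − (865)⁴ = 2.46×10^12 − 5.60×10^11 = 1.90×10^12 K⁴.
Q = 0.83 × 5.67×10⁻⁸ × 0.0170 × 1.90×10^12 = 1520 W.

Q ≈ 1520 W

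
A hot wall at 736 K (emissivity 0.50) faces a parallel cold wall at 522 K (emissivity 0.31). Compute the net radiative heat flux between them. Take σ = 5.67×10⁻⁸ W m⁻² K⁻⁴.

q ≈ 2940 W/m²

For two large parallel gray plates, q = σ(T₁⁴ − T₂⁴) / (1/ε₁ + 1/ε₂ − 1).
1/ε₁ + 1/ε₂ − 1 = 1/0.50 + 1/0.31 − 1 = 4.226.
T₁⁴ − T₂⁴ = 2.93×10^11 − 7.42×10^10 = 2.19×10^11 K⁴.
q = 5.67×10⁻⁸ × 2.19×10^11 / 4.226 = 2940 W/m².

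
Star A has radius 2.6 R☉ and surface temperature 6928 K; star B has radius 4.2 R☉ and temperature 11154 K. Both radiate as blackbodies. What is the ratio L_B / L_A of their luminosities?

L_B/L_A ≈ 17.5

L = 4πR²σT⁴ ∝ R²T⁴, so L_B/L_A = (4.2/2.6)² × (11154/6928)⁴ = 2.61 × 6.72 = 17.5.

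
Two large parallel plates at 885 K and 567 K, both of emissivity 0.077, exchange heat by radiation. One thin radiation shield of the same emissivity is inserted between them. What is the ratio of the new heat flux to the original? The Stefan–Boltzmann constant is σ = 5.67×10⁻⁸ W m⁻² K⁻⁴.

ratio ≈ 0.500

With N identical shields there are N+1 = 2 gaps in series, each with the same radiative resistance, so the flux falls to 1/(N+1) of its unshielded value.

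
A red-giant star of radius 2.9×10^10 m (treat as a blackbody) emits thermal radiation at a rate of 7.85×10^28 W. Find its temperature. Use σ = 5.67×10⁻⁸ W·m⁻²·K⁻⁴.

T ≈ 3380 K

A = 4πr² = 4π × (2.9×10^10)² = 1.06×10^22 m².
From P = σAT⁴, T = (P / σA)^(1/4) = (7.85×10^28 / (5.67×10⁻⁸ × 1.06×10^22))^(1/4).
T = (1.31×10^14)^(1/4) = 3380 K.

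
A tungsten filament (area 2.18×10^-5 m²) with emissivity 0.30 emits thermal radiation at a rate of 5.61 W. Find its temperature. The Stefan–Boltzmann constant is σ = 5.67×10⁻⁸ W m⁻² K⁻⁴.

From P = εσAT⁴, T = (P / εσA)^(1/4) = (5.61 / (0.30 × 5.67×10⁻⁸ × 2.18×10^-5))^(1/4).
T = (1.51×10^13)^(1/4) = 1970 K.

T ≈ 1970 K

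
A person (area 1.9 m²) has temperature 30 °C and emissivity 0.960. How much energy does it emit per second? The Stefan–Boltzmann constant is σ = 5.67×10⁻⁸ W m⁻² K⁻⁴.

30 °C = 303 K.
Stefan–Boltzmann: P = εσAT⁴ = 0.960 × 5.67×10⁻⁸ × 1.90 × (303)⁴ = 0.960 × 5.67×10⁻⁸ × 1.90 × 8.43×10^9.
P = 872 W.

P ≈ 872 W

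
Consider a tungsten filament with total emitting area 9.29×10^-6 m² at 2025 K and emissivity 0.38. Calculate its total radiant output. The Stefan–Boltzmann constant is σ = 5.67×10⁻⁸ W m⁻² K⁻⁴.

Stefan–Boltzmann: P = εσAT⁴ = 0.38 × 5.67×10⁻⁸ × 9.29×10^-6 × (2025)⁴ = 0.38 × 5.67×10⁻⁸ × 9.29×10^-6 × 1.68×10^13.
P = 3.37 W.

P ≈ 3.37 W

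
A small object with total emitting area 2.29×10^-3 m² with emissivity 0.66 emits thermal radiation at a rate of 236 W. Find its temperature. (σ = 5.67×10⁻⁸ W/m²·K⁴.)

T ≈ 1290 K

From P = εσAT⁴, T = (P / εσA)^(1/4) = (236 / (0.66 × 5.67×10⁻⁸ × 2.29×10^-3))^(1/4).
T = (2.75×10^12)^(1/4) = 1290 K.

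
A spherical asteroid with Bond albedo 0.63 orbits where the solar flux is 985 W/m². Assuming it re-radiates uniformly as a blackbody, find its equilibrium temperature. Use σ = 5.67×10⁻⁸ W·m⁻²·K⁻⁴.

T ≈ 200 K

Power absorbed = (1−a)S·πR²; power emitted = 4πR²σT⁴. Equating and cancelling πR²:
T = ((1−a)S / 4σ)^(1/4) = (364 / (4 × 5.67×10⁻⁸))^(1/4) = (1.61×10^9)^(1/4).
T = 200 K.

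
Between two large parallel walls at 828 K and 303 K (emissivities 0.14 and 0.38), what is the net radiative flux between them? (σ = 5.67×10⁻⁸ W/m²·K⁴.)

q ≈ 2980 W/m²

For two large parallel gray plates, q = σ(T₁⁴ − T₂⁴) / (1/ε₁ + 1/ε₂ − 1).
1/ε₁ + 1/ε₂ − 1 = 1/0.14 + 1/0.38 − 1 = 8.774.
T₁⁴ − T₂⁴ = 4.70×10^11 − 8.43×10^9 = 4.62×10^11 K⁴.
q = 5.67×10⁻⁸ × 4.62×10^11 / 8.774 = 2980 W/m².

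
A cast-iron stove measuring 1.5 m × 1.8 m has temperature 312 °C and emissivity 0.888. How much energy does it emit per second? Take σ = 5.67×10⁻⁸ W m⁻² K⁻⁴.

P ≈ 15900 W

A = 1.5 × 1.8 = 2.70 m².
312 °C = 585 K.
Stefan–Boltzmann: P = εσAT⁴ = 0.888 × 5.67×10⁻⁸ × 2.70 × (585)⁴ = 0.888 × 5.67×10⁻⁸ × 2.70 × 1.17×10^11.
P = 15900 W.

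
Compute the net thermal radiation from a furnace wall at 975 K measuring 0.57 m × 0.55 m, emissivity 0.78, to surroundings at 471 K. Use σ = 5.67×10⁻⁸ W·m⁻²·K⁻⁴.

Q ≈ 11800 W

A = 0.57 × 0.55 = 0.314 m².
Q = εσA(T⁴ − T_s⁴). T⁴ − T_s⁴ = (975)⁴ − (471)⁴ = 9.04×10^11 − 4.92×10^10 = 8.54×10^11 K⁴.
Q = 0.78 × 5.67×10⁻⁸ × 0.314 × 8.54×10^11 = 11800 W.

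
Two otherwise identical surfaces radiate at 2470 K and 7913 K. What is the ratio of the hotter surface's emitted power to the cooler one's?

P ∝ T⁴, so the ratio is (7913/2470)⁴ = (3.204)⁴ = 105.

ratio ≈ 105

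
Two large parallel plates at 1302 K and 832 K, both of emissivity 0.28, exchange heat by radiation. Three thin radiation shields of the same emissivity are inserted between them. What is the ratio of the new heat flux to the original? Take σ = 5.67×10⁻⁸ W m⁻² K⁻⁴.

With N identical shields there are N+1 = 4 gaps in series, each with the same radiative resistance, so the flux falls to 1/(N+1) of its unshielded value.

ratio ≈ 0.250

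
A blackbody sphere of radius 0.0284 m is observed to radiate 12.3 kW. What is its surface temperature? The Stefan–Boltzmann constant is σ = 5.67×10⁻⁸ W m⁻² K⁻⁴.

A = 4πr² = 4π × (0.0284)² = 0.0101 m².
From P = σAT⁴, T = (P / σA)^(1/4) = (12300 / (5.67×10⁻⁸ × 0.0101))^(1/4).
T = (2.14×10^13)^(1/4) = 2150 K.

T ≈ 2150 K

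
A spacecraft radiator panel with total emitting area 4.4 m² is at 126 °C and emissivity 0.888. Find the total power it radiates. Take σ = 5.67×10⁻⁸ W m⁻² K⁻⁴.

126 °C = 399 K.
Stefan–Boltzmann: P = εσAT⁴ = 0.888 × 5.67×10⁻⁸ × 4.40 × (399)⁴ = 0.888 × 5.67×10⁻⁸ × 4.40 × 2.53×10^10.
P = 5610 W.

P ≈ 5610 W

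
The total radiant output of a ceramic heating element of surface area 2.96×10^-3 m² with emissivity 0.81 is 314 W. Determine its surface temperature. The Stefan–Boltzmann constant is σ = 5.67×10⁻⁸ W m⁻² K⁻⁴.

From P = εσAT⁴, T = (P / εσA)^(1/4) = (314 / (0.81 × 5.67×10⁻⁸ × 2.96×10^-3))^(1/4).
T = (2.31×10^12)^(1/4) = 1230 K.

T ≈ 1230 K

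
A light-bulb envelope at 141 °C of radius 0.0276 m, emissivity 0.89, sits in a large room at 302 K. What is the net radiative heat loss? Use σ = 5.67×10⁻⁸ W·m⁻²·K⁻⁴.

Q ≈ 10.2 W

A = 4πr² = 4π × (0.0276)² = 9.57×10^-3 m².
Convert: 141 °C = 414 K.
Q = εσA(T⁴ − T_s⁴). T⁴ − T_s⁴ = (414)⁴ − (302)⁴ = 2.94×10^10 − 8.32×10^9 = 2.11×10^10 K⁴.
Q = 0.89 × 5.67×10⁻⁸ × 9.57×10^-3 × 2.11×10^10 = 10.2 W.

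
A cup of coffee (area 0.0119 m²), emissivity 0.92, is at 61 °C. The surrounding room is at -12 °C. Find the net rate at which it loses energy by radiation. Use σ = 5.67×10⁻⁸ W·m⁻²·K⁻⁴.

Q ≈ 4.84 W

Convert: 61 °C = 334 K; -12 °C = 261 K.
Q = εσA(T⁴ − T_s⁴). T⁴ − T_s⁴ = (334)⁴ − (261)⁴ = 1.24×10^10 − 4.64×10^9 = 7.80×10^9 K⁴.
Q = 0.92 × 5.67×10⁻⁸ × 0.0119 × 7.80×10^9 = 4.84 W.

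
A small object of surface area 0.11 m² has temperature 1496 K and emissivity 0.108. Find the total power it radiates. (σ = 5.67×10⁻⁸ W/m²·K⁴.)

P ≈ 3370 W

Stefan–Boltzmann: P = εσAT⁴ = 0.108 × 5.67×10⁻⁸ × 0.110 × (1496)⁴ = 0.108 × 5.67×10⁻⁸ × 0.110 × 5.01×10^12.
P = 3370 W.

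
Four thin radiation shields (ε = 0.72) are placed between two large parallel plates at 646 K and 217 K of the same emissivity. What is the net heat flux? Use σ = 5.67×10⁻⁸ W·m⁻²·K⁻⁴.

q ≈ 1100 W/m²

Each of the 5 gaps contributes resistance (2/ε − 1) = 2/0.72 − 1 = 1.778; total = 8.889.
q = σ(T₁⁴ − T₂⁴) / 8.889 = 5.67×10⁻⁸ × 1.72×10^11 / 8.889 = 1100 W/m².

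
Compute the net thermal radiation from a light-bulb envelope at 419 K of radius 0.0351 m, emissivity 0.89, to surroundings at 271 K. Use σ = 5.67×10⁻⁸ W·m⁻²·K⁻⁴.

A = 4πr² = 4π × (0.0351)² = 0.0155 m².
Q = εσA(T⁴ − T_s⁴). T⁴ − T_s⁴ = (419)⁴ − (271)⁴ = 3.08×10^10 − 5.39×10^9 = 2.54×10^10 K⁴.
Q = 0.89 × 5.67×10⁻⁸ × 0.0155 × 2.54×10^10 = 19.9 W.

Q ≈ 19.9 W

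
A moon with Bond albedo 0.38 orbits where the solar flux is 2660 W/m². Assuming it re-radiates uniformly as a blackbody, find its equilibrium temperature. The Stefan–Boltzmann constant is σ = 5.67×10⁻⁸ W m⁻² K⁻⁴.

Power absorbed = (1−a)S·πR²; power emitted = 4πR²σT⁴. Equating and cancelling πR²:
T = ((1−a)S / 4σ)^(1/4) = (1650 / (4 × 5.67×10⁻⁸))^(1/4) = (7.27×10^9)^(1/4).
T = 292 K.

T ≈ 292 K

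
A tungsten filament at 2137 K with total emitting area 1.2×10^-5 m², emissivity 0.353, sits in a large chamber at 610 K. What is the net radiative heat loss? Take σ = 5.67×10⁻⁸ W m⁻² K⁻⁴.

Q ≈ 4.98 W

Q = εσA(T⁴ − T_s⁴). T⁴ − T_s⁴ = (2137)⁴ − (610)⁴ = 2.09×10^13 − 1.38×10^11 = 2.07×10^13 K⁴.
Q = 0.353 × 5.67×10⁻⁸ × 1.20×10^-5 × 2.07×10^13 = 4.98 W.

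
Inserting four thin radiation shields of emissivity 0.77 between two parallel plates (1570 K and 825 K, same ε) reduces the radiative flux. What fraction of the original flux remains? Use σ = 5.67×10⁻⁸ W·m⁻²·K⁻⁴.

ratio ≈ 0.200

With N identical shields there are N+1 = 5 gaps in series, each with the same radiative resistance, so the flux falls to 1/(N+1) of its unshielded value.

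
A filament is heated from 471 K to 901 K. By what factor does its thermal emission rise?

ratio ≈ 13.4

P ∝ T⁴, so the ratio is (901/471)⁴ = (1.913)⁴ = 13.4.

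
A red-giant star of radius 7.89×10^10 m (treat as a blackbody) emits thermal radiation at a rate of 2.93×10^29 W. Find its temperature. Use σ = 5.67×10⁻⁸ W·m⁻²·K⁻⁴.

T ≈ 2850 K

A = 4πr² = 4π × (7.89×10^10)² = 7.82×10^22 m².
From P = σAT⁴, T = (P / σA)^(1/4) = (2.93×10^29 / (5.67×10⁻⁸ × 7.82×10^22))^(1/4).
T = (6.61×10^13)^(1/4) = 2850 K.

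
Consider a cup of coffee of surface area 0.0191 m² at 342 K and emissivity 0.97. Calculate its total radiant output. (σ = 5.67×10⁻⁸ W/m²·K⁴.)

P ≈ 14.4 W

Stefan–Boltzmann: P = εσAT⁴ = 0.97 × 5.67×10⁻⁸ × 0.0191 × (342)⁴ = 0.97 × 5.67×10⁻⁸ × 0.0191 × 1.37×10^10.
P = 14.4 W.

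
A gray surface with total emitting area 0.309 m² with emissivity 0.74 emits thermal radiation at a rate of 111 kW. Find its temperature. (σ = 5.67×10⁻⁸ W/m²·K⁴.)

From P = εσAT⁴, T = (P / εσA)^(1/4) = (1.11×10^5 / (0.74 × 5.67×10⁻⁸ × 0.309))^(1/4).
T = (8.56×10^12)^(1/4) = 1710 K.

T ≈ 1710 K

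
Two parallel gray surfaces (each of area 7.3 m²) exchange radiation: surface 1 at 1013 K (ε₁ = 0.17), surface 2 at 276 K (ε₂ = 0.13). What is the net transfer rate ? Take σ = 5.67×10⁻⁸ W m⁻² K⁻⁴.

For two large parallel gray plates, q = σ(T₁⁴ − T₂⁴) / (1/ε₁ + 1/ε₂ − 1).
1/ε₁ + 1/ε₂ − 1 = 1/0.17 + 1/0.13 − 1 = 12.57.
T₁⁴ − T₂⁴ = 1.05×10^12 − 5.80×10^9 = 1.05×10^12 K⁴.
q = 5.67×10⁻⁸ × 1.05×10^12 / 12.57 = 4720 W/m².
Q = q·A = 4720 × 7.3 = 34500 W.

Q ≈ 34500 W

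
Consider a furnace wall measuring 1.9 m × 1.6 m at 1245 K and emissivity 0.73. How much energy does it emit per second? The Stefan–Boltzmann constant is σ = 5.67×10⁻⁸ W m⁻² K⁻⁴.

P ≈ 3.02×10^5 W

A = 1.9 × 1.6 = 3.04 m².
P = εσAT⁴ = 0.73 × 5.67×10⁻⁸ × 3.04 × (1245)⁴ = 0.73 × 5.67×10⁻⁸ × 3.04 × 2.40×10^12.
P = 3.02×10^5 W.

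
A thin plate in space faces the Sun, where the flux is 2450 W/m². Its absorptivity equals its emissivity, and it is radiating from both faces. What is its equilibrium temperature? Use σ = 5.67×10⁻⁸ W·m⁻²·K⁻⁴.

Absorbed flux αS = emitted flux 2εσT⁴ per unit area; with α = ε this gives T = (S/2σ)^(1/4).
T = (2450 / (2 × 5.67×10⁻⁸))^(1/4) = (2.16×10^10)^(1/4).
T = 383 K.

T ≈ 383 K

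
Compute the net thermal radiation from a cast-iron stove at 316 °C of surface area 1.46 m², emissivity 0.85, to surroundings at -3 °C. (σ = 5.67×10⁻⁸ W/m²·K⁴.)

Q ≈ 8090 W

Convert: 316 °C = 589 K; -3 °C = 270 K.
Q = εσA(T⁴ − T_s⁴). T⁴ − T_s⁴ = (589)⁴ − (270)⁴ = 1.20×10^11 − 5.31×10^9 = 1.15×10^11 K⁴.
Q = 0.85 × 5.67×10⁻⁸ × 1.46 × 1.15×10^11 = 8090 W.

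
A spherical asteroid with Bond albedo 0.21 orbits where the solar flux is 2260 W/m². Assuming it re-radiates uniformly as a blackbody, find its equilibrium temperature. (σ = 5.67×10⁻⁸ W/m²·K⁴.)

T ≈ 298 K

Power absorbed = (1−a)S·πR²; power emitted = 4πR²σT⁴. Equating and cancelling πR²:
T = ((1−a)S / 4σ)^(1/4) = (1790 / (4 × 5.67×10⁻⁸))^(1/4) = (7.87×10^9)^(1/4).
T = 298 K.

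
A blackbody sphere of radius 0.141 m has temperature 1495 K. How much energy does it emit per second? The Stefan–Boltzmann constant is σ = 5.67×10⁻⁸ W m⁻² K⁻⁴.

A = 4πr² = 4π × (0.141)² = 0.250 m².
P = σAT⁴ = 5.67×10⁻⁸ × 0.250 × (1495)⁴ = 5.67×10⁻⁸ × 0.250 × 5.00×10^12.
P = 70800 W.

P ≈ 70800 W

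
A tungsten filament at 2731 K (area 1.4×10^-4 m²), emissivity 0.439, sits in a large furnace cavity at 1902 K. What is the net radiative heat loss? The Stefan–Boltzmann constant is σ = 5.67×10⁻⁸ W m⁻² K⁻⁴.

Q = εσA(T⁴ − T_s⁴). T⁴ − T_s⁴ = (2731)⁴ − (1902)⁴ = 5.56×10^13 − 1.31×10^13 = 4.25×10^13 K⁴.
Q = 0.439 × 5.67×10⁻⁸ × 1.40×10^-4 × 4.25×10^13 = 148 W.

Q ≈ 148 W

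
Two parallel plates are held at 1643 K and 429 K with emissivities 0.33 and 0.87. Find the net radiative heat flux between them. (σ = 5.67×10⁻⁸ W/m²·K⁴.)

For two large parallel gray plates, q = σ(T₁⁴ − T₂⁴) / (1/ε₁ + 1/ε₂ − 1).
1/ε₁ + 1/ε₂ − 1 = 1/0.33 + 1/0.87 − 1 = 3.180.
T₁⁴ − T₂⁴ = 7.29×10^12 − 3.39×10^10 = 7.25×10^12 K⁴.
q = 5.67×10⁻⁸ × 7.25×10^12 / 3.180 = 1.29×10^5 W/m².

q ≈ 1.29×10^5 W/m²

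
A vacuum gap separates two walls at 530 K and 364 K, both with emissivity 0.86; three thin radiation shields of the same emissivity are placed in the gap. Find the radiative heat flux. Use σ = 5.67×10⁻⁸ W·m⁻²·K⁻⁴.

Each of the 4 gaps contributes resistance (2/ε − 1) = 2/0.86 − 1 = 1.326; total = 5.302.
q = σ(T₁⁴ − T₂⁴) / 5.302 = 5.67×10⁻⁸ × 6.13×10^10 / 5.302 = 656 W/m².

q ≈ 656 W/m²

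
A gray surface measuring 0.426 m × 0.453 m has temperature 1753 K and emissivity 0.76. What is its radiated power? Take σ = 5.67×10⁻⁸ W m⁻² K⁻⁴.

A = 0.426 × 0.453 = 0.193 m².
Stefan–Boltzmann: P = εσAT⁴ = 0.76 × 5.67×10⁻⁸ × 0.193 × (1753)⁴ = 0.76 × 5.67×10⁻⁸ × 0.193 × 9.44×10^12.
P = 78500 W.

P ≈ 78500 W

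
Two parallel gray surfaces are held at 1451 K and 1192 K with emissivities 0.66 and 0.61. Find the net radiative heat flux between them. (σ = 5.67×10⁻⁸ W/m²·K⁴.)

q ≈ 63500 W/m²

For two large parallel gray plates, q = σ(T₁⁴ − T₂⁴) / (1/ε₁ + 1/ε₂ − 1).
1/ε₁ + 1/ε₂ − 1 = 1/0.66 + 1/0.61 − 1 = 2.154.
T₁⁴ − T₂⁴ = 4.43×10^12 − 2.02×10^12 = 2.41×10^12 K⁴.
q = 5.67×10⁻⁸ × 2.41×10^12 / 2.154 = 63500 W/m².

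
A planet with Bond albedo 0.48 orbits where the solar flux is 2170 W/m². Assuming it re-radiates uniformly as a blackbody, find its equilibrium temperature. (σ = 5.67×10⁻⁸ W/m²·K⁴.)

T ≈ 266 K

Power absorbed = (1−a)S·πR²; power emitted = 4πR²σT⁴. Equating and cancelling πR²:
T = ((1−a)S / 4σ)^(1/4) = (1130 / (4 × 5.67×10⁻⁸))^(1/4) = (4.98×10^9)^(1/4).
T = 266 K.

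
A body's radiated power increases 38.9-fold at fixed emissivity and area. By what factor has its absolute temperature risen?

factor ≈ 2.50

P ∝ T⁴ ⇒ T ∝ P^(1/4), so T scales by (38.9)^(1/4) = 2.50.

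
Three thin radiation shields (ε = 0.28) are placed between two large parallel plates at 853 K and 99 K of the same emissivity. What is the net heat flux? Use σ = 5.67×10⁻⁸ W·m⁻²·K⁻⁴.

Each of the 4 gaps contributes resistance (2/ε − 1) = 2/0.28 − 1 = 6.143; total = 24.57.
q = σ(T₁⁴ − T₂⁴) / 24.57 = 5.67×10⁻⁸ × 5.29×10^11 / 24.57 = 1220 W/m².

q ≈ 1220 W/m²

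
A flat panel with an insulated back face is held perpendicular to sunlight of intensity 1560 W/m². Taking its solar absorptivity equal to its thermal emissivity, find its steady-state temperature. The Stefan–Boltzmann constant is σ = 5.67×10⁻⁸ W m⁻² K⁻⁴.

Absorbed flux αS = emitted flux εσT⁴ (one radiating face); with α = ε, T = (S/σ)^(1/4).
T = (1560 / 5.67×10⁻⁸)^(1/4) = (2.75×10^10)^(1/4).
T = 407 K.

T ≈ 407 K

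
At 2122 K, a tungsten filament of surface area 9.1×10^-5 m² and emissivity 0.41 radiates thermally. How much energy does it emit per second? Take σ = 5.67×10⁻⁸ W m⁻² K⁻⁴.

P ≈ 42.9 W

P = εσAT⁴ = 0.41 × 5.67×10⁻⁸ × 9.10×10^-5 × (2122)⁴ = 0.41 × 5.67×10⁻⁸ × 9.10×10^-5 × 2.03×10^13.
P = 42.9 W.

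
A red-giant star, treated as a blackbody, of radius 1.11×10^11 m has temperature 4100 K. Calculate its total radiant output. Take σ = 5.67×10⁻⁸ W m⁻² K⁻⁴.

P ≈ 2.48×10^30 W

A = 4πr² = 4π × (1.11×10^11)² = 1.55×10^23 m².
P = σAT⁴ = 5.67×10⁻⁸ × 1.55×10^23 × (4100)⁴ = 5.67×10⁻⁸ × 1.55×10^23 × 2.83×10^14.
P = 2.48×10^30 W.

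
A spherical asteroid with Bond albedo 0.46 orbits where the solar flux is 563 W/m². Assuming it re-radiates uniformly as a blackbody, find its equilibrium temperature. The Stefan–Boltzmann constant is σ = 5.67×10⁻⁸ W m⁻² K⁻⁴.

Power absorbed = (1−a)S·πR²; power emitted = 4πR²σT⁴. Equating and cancelling πR²:
T = ((1−a)S / 4σ)^(1/4) = (304 / (4 × 5.67×10⁻⁸))^(1/4) = (1.34×10^9)^(1/4).
T = 191 K.

T ≈ 191 K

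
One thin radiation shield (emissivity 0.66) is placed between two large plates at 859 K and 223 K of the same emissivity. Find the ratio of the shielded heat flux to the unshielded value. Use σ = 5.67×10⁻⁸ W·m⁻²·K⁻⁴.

ratio ≈ 0.500

With N identical shields there are N+1 = 2 gaps in series, each with the same radiative resistance, so the flux falls to 1/(N+1) of its unshielded value.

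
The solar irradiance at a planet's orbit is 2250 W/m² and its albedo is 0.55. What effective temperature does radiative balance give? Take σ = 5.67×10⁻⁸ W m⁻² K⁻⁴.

Power absorbed = (1−a)S·πR²; power emitted = 4πR²σT⁴. Equating and cancelling πR²:
T = ((1−a)S / 4σ)^(1/4) = (1010 / (4 × 5.67×10⁻⁸))^(1/4) = (4.46×10^9)^(1/4).
T = 258 K.

T ≈ 258 K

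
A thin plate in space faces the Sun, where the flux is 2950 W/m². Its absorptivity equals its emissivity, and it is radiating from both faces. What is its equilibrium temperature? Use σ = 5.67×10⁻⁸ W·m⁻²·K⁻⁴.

Absorbed flux αS = emitted flux 2εσT⁴ per unit area; with α = ε this gives T = (S/2σ)^(1/4).
T = (2950 / (2 × 5.67×10⁻⁸))^(1/4) = (2.60×10^10)^(1/4).
T = 402 K.

T ≈ 402 K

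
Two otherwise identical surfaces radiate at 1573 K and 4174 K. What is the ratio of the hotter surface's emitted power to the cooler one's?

ratio ≈ 49.6

P ∝ T⁴, so the ratio is (4174/1573)⁴ = (2.654)⁴ = 49.6.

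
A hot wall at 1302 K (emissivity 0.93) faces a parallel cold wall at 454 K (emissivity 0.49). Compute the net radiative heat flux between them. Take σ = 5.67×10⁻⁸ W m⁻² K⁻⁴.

For two large parallel gray plates, q = σ(T₁⁴ − T₂⁴) / (1/ε₁ + 1/ε₂ − 1).
1/ε₁ + 1/ε₂ − 1 = 1/0.93 + 1/0.49 − 1 = 2.116.
T₁⁴ − T₂⁴ = 2.87×10^12 − 4.25×10^10 = 2.83×10^12 K⁴.
q = 5.67×10⁻⁸ × 2.83×10^12 / 2.116 = 75900 W/m².

q ≈ 75900 W/m²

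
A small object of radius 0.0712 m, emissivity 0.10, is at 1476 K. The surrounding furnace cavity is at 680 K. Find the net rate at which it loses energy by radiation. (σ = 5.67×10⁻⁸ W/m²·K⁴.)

A = 4πr² = 4π × (0.0712)² = 0.0637 m².
Q = εσA(T⁴ − T_s⁴). T⁴ − T_s⁴ = (1476)⁴ − (680)⁴ = 4.75×10^12 − 2.14×10^11 = 4.53×10^12 K⁴.
Q = 0.10 × 5.67×10⁻⁸ × 0.0637 × 4.53×10^12 = 1640 W.

Q ≈ 1640 W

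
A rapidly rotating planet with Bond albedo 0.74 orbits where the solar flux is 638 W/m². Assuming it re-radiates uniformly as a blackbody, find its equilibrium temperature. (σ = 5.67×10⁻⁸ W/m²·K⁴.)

Power absorbed = (1−a)S·πR²; power emitted = 4πR²σT⁴. Equating and cancelling πR²:
T = ((1−a)S / 4σ)^(1/4) = (166 / (4 × 5.67×10⁻⁸))^(1/4) = (7.31×10^8)^(1/4).
T = 164 K.

T ≈ 164 K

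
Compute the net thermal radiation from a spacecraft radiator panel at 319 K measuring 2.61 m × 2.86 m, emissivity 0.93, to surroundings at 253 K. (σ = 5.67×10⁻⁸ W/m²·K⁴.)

A = 2.61 × 2.86 = 7.46 m².
Q = εσA(T⁴ − T_s⁴). T⁴ − T_s⁴ = (319)⁴ − (253)⁴ = 1.04×10^10 − 4.10×10^9 = 6.26×10^9 K⁴.
Q = 0.93 × 5.67×10⁻⁸ × 7.46 × 6.26×10^9 = 2460 W.

Q ≈ 2460 W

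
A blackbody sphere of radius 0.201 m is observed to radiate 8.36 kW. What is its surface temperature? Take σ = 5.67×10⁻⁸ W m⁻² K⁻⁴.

T ≈ 734 K

A = 4πr² = 4π × (0.201)² = 0.508 m².
From P = σAT⁴, T = (P / σA)^(1/4) = (8360 / (5.67×10⁻⁸ × 0.508))^(1/4).
T = (2.90×10^11)^(1/4) = 734 K.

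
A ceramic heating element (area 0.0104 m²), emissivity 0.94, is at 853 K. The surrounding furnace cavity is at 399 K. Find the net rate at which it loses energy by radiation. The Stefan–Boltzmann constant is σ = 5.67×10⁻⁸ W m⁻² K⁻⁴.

Q = εσA(T⁴ − T_s⁴). T⁴ − T_s⁴ = (853)⁴ − (399)⁴ = 5.29×10^11 − 2.53×10^10 = 5.04×10^11 K⁴.
Q = 0.94 × 5.67×10⁻⁸ × 0.0104 × 5.04×10^11 = 279 W.

Q ≈ 279 W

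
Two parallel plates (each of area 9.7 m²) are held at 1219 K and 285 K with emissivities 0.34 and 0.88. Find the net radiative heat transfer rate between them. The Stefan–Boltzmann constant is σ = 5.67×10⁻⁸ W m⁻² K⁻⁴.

Q ≈ 3.93×10^5 W

For two large parallel gray plates, q = σ(T₁⁴ − T₂⁴) / (1/ε₁ + 1/ε₂ − 1).
1/ε₁ + 1/ε₂ − 1 = 1/0.34 + 1/0.88 − 1 = 3.078.
T₁⁴ − T₂⁴ = 2.21×10^12 − 6.60×10^9 = 2.20×10^12 K⁴.
q = 5.67×10⁻⁸ × 2.20×10^12 / 3.078 = 40600 W/m².
Q = q·A = 40600 × 9.7 = 3.93×10^5 W.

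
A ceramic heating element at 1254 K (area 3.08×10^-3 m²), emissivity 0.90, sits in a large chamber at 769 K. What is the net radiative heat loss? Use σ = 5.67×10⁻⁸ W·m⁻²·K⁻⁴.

Q ≈ 334 W

Q = εσA(T⁴ − T_s⁴). T⁴ − T_s⁴ = (1254)⁴ − (769)⁴ = 2.47×10^12 − 3.50×10^11 = 2.12×10^12 K⁴.
Q = 0.90 × 5.67×10⁻⁸ × 3.08×10^-3 × 2.12×10^12 = 334 W.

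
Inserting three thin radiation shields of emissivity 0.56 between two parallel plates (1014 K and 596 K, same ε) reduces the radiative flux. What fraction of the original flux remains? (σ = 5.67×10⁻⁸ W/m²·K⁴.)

ratio ≈ 0.250

With N identical shields there are N+1 = 4 gaps in series, each with the same radiative resistance, so the flux falls to 1/(N+1) of its unshielded value.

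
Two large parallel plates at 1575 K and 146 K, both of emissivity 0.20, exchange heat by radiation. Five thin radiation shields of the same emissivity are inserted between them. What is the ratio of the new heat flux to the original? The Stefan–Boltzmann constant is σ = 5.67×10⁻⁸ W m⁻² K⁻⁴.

With N identical shields there are N+1 = 6 gaps in series, each with the same radiative resistance, so the flux falls to 1/(N+1) of its unshielded value.

ratio ≈ 0.167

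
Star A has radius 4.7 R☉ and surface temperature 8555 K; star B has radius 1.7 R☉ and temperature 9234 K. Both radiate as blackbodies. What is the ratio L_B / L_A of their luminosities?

L_B/L_A ≈ 0.178

L = 4πR²σT⁴ ∝ R²T⁴, so L_B/L_A = (1.7/4.7)² × (9234/8555)⁴ = 0.131 × 1.36 = 0.178.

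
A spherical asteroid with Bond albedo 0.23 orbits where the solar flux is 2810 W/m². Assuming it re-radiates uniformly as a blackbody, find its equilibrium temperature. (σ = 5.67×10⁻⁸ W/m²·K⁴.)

T ≈ 313 K

Power absorbed = (1−a)S·πR²; power emitted = 4πR²σT⁴. Equating and cancelling πR²:
T = ((1−a)S / 4σ)^(1/4) = (2160 / (4 × 5.67×10⁻⁸))^(1/4) = (9.54×10^9)^(1/4).
T = 313 K.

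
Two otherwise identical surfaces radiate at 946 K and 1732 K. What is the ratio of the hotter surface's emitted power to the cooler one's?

P ∝ T⁴, so the ratio is (1732/946)⁴ = (1.831)⁴ = 11.2.

ratio ≈ 11.2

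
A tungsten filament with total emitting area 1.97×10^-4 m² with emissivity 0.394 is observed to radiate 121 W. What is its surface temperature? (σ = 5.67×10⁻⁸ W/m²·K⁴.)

From P = εσAT⁴, T = (P / εσA)^(1/4) = (121 / (0.394 × 5.67×10⁻⁸ × 1.97×10^-4))^(1/4).
T = (2.75×10^13)^(1/4) = 2290 K.

T ≈ 2290 K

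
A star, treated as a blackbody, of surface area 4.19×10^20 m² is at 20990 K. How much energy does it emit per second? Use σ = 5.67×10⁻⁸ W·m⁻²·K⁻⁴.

P ≈ 4.61×10^30 W

P = σAT⁴ = 5.67×10⁻⁸ × 4.19×10^20 × (20990)⁴ = 5.67×10⁻⁸ × 4.19×10^20 × 1.94×10^17.
P = 4.61×10^30 W.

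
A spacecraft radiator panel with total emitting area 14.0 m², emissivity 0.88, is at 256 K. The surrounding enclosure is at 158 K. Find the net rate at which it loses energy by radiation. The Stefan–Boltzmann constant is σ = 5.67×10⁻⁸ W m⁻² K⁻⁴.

Q = εσA(T⁴ − T_s⁴). T⁴ − T_s⁴ = (256)⁴ − (158)⁴ = 4.29×10^9 − 6.23×10^8 = 3.67×10^9 K⁴.
Q = 0.88 × 5.67×10⁻⁸ × 14.0 × 3.67×10^9 = 2560 W.

Q ≈ 2560 W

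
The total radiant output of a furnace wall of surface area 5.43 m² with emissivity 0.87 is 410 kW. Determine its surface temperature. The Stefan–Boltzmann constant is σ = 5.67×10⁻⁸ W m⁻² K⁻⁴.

T ≈ 1110 K

From P = εσAT⁴, T = (P / εσA)^(1/4) = (4.10×10^5 / (0.87 × 5.67×10⁻⁸ × 5.43))^(1/4).
T = (1.53×10^12)^(1/4) = 1110 K.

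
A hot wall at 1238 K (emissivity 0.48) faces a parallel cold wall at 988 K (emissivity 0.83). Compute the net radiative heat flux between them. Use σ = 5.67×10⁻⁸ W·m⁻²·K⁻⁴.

For two large parallel gray plates, q = σ(T₁⁴ − T₂⁴) / (1/ε₁ + 1/ε₂ − 1).
1/ε₁ + 1/ε₂ − 1 = 1/0.48 + 1/0.83 − 1 = 2.288.
T₁⁴ − T₂⁴ = 2.35×10^12 − 9.53×10^11 = 1.40×10^12 K⁴.
q = 5.67×10⁻⁸ × 1.40×10^12 / 2.288 = 34600 W/m².

q ≈ 34600 W/m²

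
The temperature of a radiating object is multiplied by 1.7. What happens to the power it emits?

P ∝ T⁴, so the power scales as (1.7)⁴ = 8.35.

factor ≈ 8.35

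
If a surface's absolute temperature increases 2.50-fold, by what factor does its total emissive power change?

P ∝ T⁴, so the power scales as (2.50)⁴ = 39.1.

factor ≈ 39.1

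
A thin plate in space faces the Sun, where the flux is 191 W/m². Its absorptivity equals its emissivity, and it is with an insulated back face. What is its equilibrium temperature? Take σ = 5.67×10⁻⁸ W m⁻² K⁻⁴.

Absorbed flux αS = emitted flux εσT⁴ (one radiating face); with α = ε, T = (S/σ)^(1/4).
T = (191 / 5.67×10⁻⁸)^(1/4) = (3.37×10^9)^(1/4).
T = 241 K.

T ≈ 241 K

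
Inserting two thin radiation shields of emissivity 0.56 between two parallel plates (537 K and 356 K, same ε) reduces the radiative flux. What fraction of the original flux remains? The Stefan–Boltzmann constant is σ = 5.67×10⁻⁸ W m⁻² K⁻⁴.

ratio ≈ 0.333

With N identical shields there are N+1 = 3 gaps in series, each with the same radiative resistance, so the flux falls to 1/(N+1) of its unshielded value.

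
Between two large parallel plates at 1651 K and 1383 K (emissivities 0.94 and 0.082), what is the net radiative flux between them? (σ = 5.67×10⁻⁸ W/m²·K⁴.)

For two large parallel gray plates, q = σ(T₁⁴ − T₂⁴) / (1/ε₁ + 1/ε₂ − 1).
1/ε₁ + 1/ε₂ − 1 = 1/0.94 + 1/0.082 − 1 = 12.26.
T₁⁴ − T₂⁴ = 7.43×10^12 − 3.66×10^12 = 3.77×10^12 K⁴.
q = 5.67×10⁻⁸ × 3.77×10^12 / 12.26 = 17400 W/m².

q ≈ 17400 W/m²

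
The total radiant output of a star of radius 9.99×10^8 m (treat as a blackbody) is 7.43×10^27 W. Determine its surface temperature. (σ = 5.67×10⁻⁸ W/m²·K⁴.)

T ≈ 10100 K

A = 4πr² = 4π × (9.99×10^8)² = 1.25×10^19 m².
From P = σAT⁴, T = (P / σA)^(1/4) = (7.43×10^27 / (5.67×10⁻⁸ × 1.25×10^19))^(1/4).
T = (1.04×10^16)^(1/4) = 10100 K.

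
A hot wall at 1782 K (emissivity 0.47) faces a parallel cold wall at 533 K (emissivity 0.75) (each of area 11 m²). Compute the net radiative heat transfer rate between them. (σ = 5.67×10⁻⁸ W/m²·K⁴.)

For two large parallel gray plates, q = σ(T₁⁴ − T₂⁴) / (1/ε₁ + 1/ε₂ − 1).
1/ε₁ + 1/ε₂ − 1 = 1/0.47 + 1/0.75 − 1 = 2.461.
T₁⁴ − T₂⁴ = 1.01×10^13 − 8.07×10^10 = 1.00×10^13 K⁴.
q = 5.67×10⁻⁸ × 1.00×10^13 / 2.461 = 2.30×10^5 W/m².
Q = q·A = 2.30×10^5 × 11 = 2.54×10^6 W.

Q ≈ 2.54×10^6 W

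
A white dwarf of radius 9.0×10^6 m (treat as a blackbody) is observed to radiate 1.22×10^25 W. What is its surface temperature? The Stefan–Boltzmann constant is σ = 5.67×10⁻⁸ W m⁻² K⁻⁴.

T ≈ 21400 K

A = 4πr² = 4π × (9.0×10^6)² = 1.02×10^15 m².
From P = σAT⁴, T = (P / σA)^(1/4) = (1.22×10^25 / (5.67×10⁻⁸ × 1.02×10^15))^(1/4).
T = (2.11×10^17)^(1/4) = 21400 K.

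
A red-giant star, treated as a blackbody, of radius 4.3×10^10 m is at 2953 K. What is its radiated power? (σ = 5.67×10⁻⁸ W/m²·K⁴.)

A = 4πr² = 4π × (4.3×10^10)² = 2.32×10^22 m².
P = σAT⁴ = 5.67×10⁻⁸ × 2.32×10^22 × (2953)⁴ = 5.67×10⁻⁸ × 2.32×10^22 × 7.60×10^13.
P = 1.00×10^29 W.

P ≈ 1.00×10^29 W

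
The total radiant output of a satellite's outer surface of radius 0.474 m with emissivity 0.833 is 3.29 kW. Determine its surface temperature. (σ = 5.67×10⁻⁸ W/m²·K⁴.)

T ≈ 396 K

A = 4πr² = 4π × (0.474)² = 2.82 m².
From P = εσAT⁴, T = (P / εσA)^(1/4) = (3290 / (0.833 × 5.67×10⁻⁸ × 2.82))^(1/4).
T = (2.47×10^10)^(1/4) = 396 K.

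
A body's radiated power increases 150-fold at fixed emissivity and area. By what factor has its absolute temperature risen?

factor ≈ 3.50

P ∝ T⁴ ⇒ T ∝ P^(1/4), so T scales by (150)^(1/4) = 3.50.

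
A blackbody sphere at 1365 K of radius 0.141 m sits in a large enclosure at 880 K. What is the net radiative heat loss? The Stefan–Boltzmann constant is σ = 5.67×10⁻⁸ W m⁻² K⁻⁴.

Q ≈ 40700 W

A = 4πr² = 4π × (0.141)² = 0.250 m².
Q = σA(T⁴ − T_s⁴). T⁴ − T_s⁴ = (1365)⁴ − (880)⁴ = 3.47×10^12 − 6.00×10^11 = 2.87×10^12 K⁴.
Q = 5.67×10⁻⁸ × 0.250 × 2.87×10^12 = 40700 W.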